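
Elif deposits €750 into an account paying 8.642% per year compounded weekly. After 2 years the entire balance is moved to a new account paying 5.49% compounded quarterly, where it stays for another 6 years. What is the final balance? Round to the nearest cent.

Phase 1: 750·(1 + 0.08642/52)^104 ≈ 891.3790.
Phase 2: 891.3790·(1 + 0.013725)^24 ≈ 1,236.3635.

€1,236.36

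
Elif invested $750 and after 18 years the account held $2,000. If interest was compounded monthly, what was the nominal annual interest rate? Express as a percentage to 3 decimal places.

(1 + r/12)^216 = 2,000/750 = 2.66667.
1 + r/12 = 2.66667^(1/216) ≈ 1.004551, so r/12 ≈ 0.0045512.
r ≈ 12·0.0045512 = 5.46144%.

5.461%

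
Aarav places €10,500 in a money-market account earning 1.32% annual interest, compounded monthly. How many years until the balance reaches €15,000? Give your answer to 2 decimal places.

27.04 years

We need (1 + 0.0011)^(12t) = 1.4286, so 12t = ln 1.4286 / ln 1.0011 ≈ 324.4283.
t ≈ 324.4283/12 = 27.0357 years.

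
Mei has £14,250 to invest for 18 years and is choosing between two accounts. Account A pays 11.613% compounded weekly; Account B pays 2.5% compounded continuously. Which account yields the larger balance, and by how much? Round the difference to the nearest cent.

Account A growth factor: (1 + 0.11613/52)^936 ≈ 8.06883672145; balance ≈ 114,980.9233.
Account B growth factor: e^(0.025·18) = e^0.45 ≈ 1.5683121855; balance ≈ 22,348.4486.
Account A is larger by 92,632.4746.

Account A, by £92,632.47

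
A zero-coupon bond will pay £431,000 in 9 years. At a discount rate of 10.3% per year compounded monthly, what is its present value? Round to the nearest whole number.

£171,240

Growth factor = (1 + 0.103/12)^108 ≈ 2.51694092278.
P = 431,000/2.51694092278 ≈ 171,239.6171.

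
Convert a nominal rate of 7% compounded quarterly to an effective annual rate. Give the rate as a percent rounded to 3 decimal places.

One year is 4 periods at 0.0175 each: (1 + 0.0175)^4 ≈ 1.071859.
EAR = 1.071859 − 1 ≈ 7.18590%.

7.186%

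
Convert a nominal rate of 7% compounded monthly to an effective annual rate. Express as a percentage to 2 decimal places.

7.23%

One year is 12 periods at 0.00583333 each: (1 + 0.00583333)^12 ≈ 1.07229.
EAR = 1.07229 − 1 ≈ 7.22901%.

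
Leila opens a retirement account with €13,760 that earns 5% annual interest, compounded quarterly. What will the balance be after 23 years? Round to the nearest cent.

Growth factor = (1 + 0.0125)^92 ≈ 3.1357608495.
A ≈ 13,760 × 3.1357608495 ≈ 43,148.0693.

€43,148.07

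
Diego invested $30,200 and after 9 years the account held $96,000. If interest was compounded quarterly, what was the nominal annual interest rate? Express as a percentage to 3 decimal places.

13.059%

(1 + r/4)^36 = 96,000/30,200 = 3.17881.
1 + r/4 = 3.17881^(1/36) ≈ 1.032647, so r/4 ≈ 0.0326468.
r ≈ 4·0.0326468 = 13.05870%.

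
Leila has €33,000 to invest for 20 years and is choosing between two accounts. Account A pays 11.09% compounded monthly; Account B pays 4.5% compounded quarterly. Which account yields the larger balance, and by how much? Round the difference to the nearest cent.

Account A growth factor: (1 + 0.1109/12)^240 ≈ 9.09580849513; balance ≈ 300,161.6803.
Account B growth factor: (1 + 0.01125)^80 ≈ 2.447274977; balance ≈ 80,760.0742.
Account A is larger by 219,401.6061.

Account A, by €219,401.61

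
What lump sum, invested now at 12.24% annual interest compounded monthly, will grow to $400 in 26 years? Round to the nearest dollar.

$17

Growth factor = (1 + 0.0102)^312 ≈ 23.7190682.
P = 400/23.7190682 ≈ 16.8641.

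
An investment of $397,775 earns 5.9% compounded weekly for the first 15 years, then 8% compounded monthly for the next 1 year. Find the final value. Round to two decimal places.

Phase 1: 397,775·(1 + 0.059/52)^780 ≈ 963,319.2095.
Phase 2: 963,319.2095·(1 + 0.08/12)^12 ≈ 1,043,274.2288.

$1,043,274.23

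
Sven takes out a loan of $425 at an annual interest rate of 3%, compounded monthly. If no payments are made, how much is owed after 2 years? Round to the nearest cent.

Growth factor = (1 + 0.0025)^24 ≈ 1.06175704.
A ≈ 425 × 1.06175704 ≈ 451.2467.

$451.25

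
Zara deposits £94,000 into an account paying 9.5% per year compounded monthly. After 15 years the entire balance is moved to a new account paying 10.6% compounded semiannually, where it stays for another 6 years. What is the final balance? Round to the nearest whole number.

After 15 years at 9.5%: 94,000 × 4.13459330489 ≈ 388,651.7707.
Then 6 years at 10.6%: 388,651.7707 × 1.85840538072 ≈ 722,272.5418.

£722,273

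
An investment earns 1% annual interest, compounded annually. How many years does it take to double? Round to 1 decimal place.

69.7 years

(1 + 0.01)^t = 2.
t = ln 2 / ln(1 + 0.01) ≈ 0.69315/0.00995033 ≈ 69.6607.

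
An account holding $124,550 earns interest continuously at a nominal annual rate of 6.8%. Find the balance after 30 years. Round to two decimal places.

$957,865.38

A = P·e^(rt) = 124,550·e^(0.068·30) = 124,550·e^2.04.
e^2.04 ≈ 7.69060919888, so A ≈ 957,865.3757.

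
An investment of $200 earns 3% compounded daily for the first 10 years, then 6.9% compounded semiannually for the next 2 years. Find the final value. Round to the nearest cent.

$309.20

Phase 1: 200·(1 + 0.03/365)^3650 ≈ 269.9684.
Phase 2: 269.9684·(1 + 0.0345)^4 ≈ 309.1968.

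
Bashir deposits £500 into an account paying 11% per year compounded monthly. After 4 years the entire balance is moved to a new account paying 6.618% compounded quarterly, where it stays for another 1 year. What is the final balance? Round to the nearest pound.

£827

After 4 years at 11%: 500 × 1.54959805 ≈ 774.7990.
Then 1 years at 6.618%: 774.7990 × 1.06784061 ≈ 827.3619.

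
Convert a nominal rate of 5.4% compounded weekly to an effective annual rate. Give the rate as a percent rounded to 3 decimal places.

One year is 52 periods at 0.00103846 each: (1 + 0.00103846)^52 ≈ 1.055455.
EAR = 1.055455 − 1 ≈ 5.54550%.

5.546%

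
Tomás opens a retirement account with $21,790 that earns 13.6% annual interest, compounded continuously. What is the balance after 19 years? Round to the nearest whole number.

A = P·e^(rt) = 21,790·e^(0.136·19) = 21,790·e^2.584.
e^2.584 ≈ 13.2500324303, so A ≈ 288,718.2067.

$288,718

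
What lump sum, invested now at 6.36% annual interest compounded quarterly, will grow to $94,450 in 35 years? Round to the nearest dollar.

Growth factor = (1 + 0.0159)^140 ≈ 9.1019499988.
P = 94,450/9.1019499988 ≈ 10,376.8973.

$10,377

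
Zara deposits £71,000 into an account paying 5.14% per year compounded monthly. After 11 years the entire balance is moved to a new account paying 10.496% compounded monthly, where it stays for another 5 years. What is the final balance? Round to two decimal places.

After 11 years at 5.14%: 71,000 × 1.75802768717 ≈ 124,819.9658.
Then 5 years at 10.496%: 124,819.9658 × 1.6862686198 ≈ 210,479.9914.

£210,479.99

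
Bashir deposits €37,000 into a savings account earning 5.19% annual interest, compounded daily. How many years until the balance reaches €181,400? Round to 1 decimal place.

We need (1 + 0.000142192)^(365t) = 4.9027, so 365t = ln 4.9027 / ln 1.000142 ≈ 11181.3752.
t ≈ 11181.3752/365 = 30.6339 years.

30.6 years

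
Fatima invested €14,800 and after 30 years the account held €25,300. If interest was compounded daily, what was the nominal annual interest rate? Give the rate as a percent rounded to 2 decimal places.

1.79%

The 10950-period growth factor is 25,300/14,800 = 1.70946.
r/365 = 1.70946^(1/10950) − 1 ≈ 0.0000489672, so r ≈ 365·0.0000489672 = 1.78730%.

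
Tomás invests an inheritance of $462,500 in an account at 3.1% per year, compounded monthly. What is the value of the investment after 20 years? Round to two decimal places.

$859,067.16

Periodic rate = 3.1%/12 = 0.00258333; periods = 12·20 = 240.
A = 462,500·(1 + 0.031/12)^240 ≈ 462,500·1.8574425031 ≈ 859,067.1577.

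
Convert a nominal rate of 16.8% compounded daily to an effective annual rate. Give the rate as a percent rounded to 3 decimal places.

One year is 365 periods at 0.000460274 each: (1 + 0.000460274)^365 ≈ 1.182891.
EAR = 1.182891 − 1 ≈ 18.28909%.

18.289%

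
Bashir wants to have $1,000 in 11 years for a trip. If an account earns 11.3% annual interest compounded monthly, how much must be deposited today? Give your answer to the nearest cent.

$290.20

Growth factor = (1 + 0.113/12)^132 ≈ 3.44589623.
P = 1,000/3.44589623 ≈ 290.2003.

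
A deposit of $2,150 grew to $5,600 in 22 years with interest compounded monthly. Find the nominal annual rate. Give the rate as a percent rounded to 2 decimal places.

4.36%

The 264-period growth factor is 5,600/2,150 = 2.60465.
r/12 = 2.60465^(1/264) − 1 ≈ 0.00363271, so r ≈ 12·0.00363271 = 4.35926%.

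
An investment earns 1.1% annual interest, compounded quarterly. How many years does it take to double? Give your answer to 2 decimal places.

63.10 years

(1 + 0.00275)^(4t) = 2.
4t = ln 2 / ln(1 + 0.00275) ≈ 0.69315/0.00274623 ≈ 252.3999.
t ≈ 63.1000.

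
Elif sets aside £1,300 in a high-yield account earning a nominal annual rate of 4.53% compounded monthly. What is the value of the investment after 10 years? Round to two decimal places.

£2,043.19

Growth factor = (1 + 0.003775)^120 ≈ 1.571683139.
A ≈ 1,300 × 1.571683139 ≈ 2,043.1881.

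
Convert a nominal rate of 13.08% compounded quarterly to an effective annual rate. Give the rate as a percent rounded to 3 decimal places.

13.736%

One year is 4 periods at 0.0327 each: (1 + 0.0327)^4 ≈ 1.137357.
EAR = 1.137357 − 1 ≈ 13.73567%.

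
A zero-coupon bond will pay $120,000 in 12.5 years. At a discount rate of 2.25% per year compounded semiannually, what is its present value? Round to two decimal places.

$90,723.10

Periodic rate = 2.25%/2 = 0.01125; 25 periods.
P = 120,000/(1 + 0.01125)^25 ≈ 120,000/1.32270612771 ≈ 90,723.0998.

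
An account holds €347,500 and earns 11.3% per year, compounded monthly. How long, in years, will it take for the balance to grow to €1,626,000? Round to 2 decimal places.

We need (1 + 0.00941667)^(12t) = 4.6791, so 12t = ln 4.6791 / ln 1.009417 ≈ 164.6408.
t ≈ 164.6408/12 = 13.7201 years.

13.72 years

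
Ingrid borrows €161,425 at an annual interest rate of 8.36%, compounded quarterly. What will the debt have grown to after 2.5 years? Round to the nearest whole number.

Periodic rate = 8.36%/4 = 0.0209; periods = 4·2.5 = 10.
A = 161,425·(1 + 0.0209)^10 ≈ 161,425·1.22979306074 ≈ 198,519.3448.

€198,519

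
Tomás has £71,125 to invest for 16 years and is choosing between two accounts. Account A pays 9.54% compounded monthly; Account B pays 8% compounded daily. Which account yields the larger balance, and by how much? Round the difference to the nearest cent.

A: (1 + 0.00795)^192 ≈ 4.57389219806, so 71,125 × 4.57389219806 ≈ 325,318.0826.
B: (1 + 0.08/365)^5840 ≈ 3.59613531971, so 71,125 × 3.59613531971 ≈ 255,775.1246.
Difference ≈ 69,542.9580 in favor of A.

Account A, by £69,542.96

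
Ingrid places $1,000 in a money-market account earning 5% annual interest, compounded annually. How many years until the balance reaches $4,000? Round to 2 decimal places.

(1 + 0.05)^t = 4,000/1,000 = 4.
t·ln(1 + 0.05) = ln(4); t = 1.3863/0.0487902 ≈ 28.4134.

28.41 years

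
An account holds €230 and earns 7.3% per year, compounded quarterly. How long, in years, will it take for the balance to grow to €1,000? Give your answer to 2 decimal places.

We need (1 + 0.01825)^(4t) = 4.3478, so 4t = ln 4.3478 / ln 1.01825 ≈ 81.2628.
t ≈ 81.2628/4 = 20.3157 years.

20.32 years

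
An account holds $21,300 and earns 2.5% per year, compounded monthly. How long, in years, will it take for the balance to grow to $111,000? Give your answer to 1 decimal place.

We need (1 + 0.00208333)^(12t) = 5.2113, so 12t = ln 5.2113 / ln 1.002083 ≈ 793.2202.
t ≈ 793.2202/12 = 66.1017 years.

66.1 years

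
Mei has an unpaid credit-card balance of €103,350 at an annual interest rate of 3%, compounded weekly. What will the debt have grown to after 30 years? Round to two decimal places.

Growth factor = (1 + 0.03/52)^1560 ≈ 2.45896488866.
A ≈ 103,350 × 2.45896488866 ≈ 254,134.0212.

€254,134.02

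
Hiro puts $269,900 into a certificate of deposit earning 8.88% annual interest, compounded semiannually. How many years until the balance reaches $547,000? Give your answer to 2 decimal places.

We need (1 + 0.0444)^(2t) = 2.0267, so 2t = ln 2.0267 / ln 1.0444 ≈ 16.2605.
t ≈ 16.2605/2 = 8.1302 years.

8.13 years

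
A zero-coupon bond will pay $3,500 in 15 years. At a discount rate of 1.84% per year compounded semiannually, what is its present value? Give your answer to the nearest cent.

Growth factor = (1 + 0.0092)^30 ≈ 1.316185965.
P = 3,500/1.316185965 ≈ 2,659.1987.

$2,659.20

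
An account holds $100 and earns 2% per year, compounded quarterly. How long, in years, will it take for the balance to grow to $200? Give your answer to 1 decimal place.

We need (1 + 0.005)^(4t) = 2, so 4t = ln 2 / ln 1.005 ≈ 138.9757.
t ≈ 138.9757/4 = 34.7439 years.

34.7 years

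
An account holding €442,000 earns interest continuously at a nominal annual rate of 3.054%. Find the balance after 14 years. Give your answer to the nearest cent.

€677,811.94

A = P·e^(rt) = 442,000·e^(0.03054·14) = 442,000·e^0.42756.
e^0.42756 ≈ 1.53351118758, so A ≈ 677,811.9449.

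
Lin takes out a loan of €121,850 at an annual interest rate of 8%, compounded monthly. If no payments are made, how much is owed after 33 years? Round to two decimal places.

Periodic rate = 8%/12 = 0.00666667; periods = 12·33 = 396.
A = 121,850·(1 + 0.08/12)^396 ≈ 121,850·13.89096899779 ≈ 1,692,614.5724.

€1,692,614.57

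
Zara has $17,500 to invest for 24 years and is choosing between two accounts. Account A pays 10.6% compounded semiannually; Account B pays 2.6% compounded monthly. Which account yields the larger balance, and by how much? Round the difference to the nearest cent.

Account A, by $176,097.62

A: (1 + 0.053)^48 ≈ 11.9278403308, so 17,500 × 11.9278403308 ≈ 208,737.2058.
B: (1 + 0.026/12)^288 ≈ 1.8651192179, so 17,500 × 1.8651192179 ≈ 32,639.5863.
Difference ≈ 176,097.6195 in favor of A.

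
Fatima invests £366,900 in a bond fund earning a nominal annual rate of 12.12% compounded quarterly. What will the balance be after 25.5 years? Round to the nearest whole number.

£7,706,285

Periodic rate = 12.12%/4 = 0.0303; periods = 4·25.5 = 102.
A = 366,900·(1 + 0.0303)^102 ≈ 366,900·21.00377620464 ≈ 7,706,285.4895.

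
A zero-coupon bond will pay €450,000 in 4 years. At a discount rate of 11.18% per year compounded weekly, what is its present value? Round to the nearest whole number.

Growth factor = (1 + 0.00215)^208 ≈ 1.56317646721.
P = 450,000/1.56317646721 ≈ 287,875.3675.

€287,875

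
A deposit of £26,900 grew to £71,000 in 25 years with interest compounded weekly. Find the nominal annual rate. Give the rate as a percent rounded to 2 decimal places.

(1 + r/52)^1300 = 71,000/26,900 = 2.63941.
1 + r/52 = 2.63941^(1/1300) ≈ 1.000747, so r/52 ≈ 0.000746858.
r ≈ 52·0.000746858 = 3.88366%.

3.88%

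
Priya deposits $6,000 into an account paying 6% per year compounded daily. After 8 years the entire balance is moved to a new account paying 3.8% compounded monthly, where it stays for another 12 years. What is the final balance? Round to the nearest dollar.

Phase 1: 6,000·(1 + 0.06/365)^2920 ≈ 9,696.0639.
Phase 2: 9,696.0639·(1 + 0.038/12)^144 ≈ 15,286.9503.

$15,287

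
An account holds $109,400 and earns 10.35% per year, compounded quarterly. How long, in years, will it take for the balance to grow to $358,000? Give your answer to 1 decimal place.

11.6 years

(1 + 0.025875)^(4t) = 358,000/109,400 = 3.2724.
4t·ln(1 + 0.025875) = ln(3.2724); 4t = 1.1855/0.0255459 ≈ 46.4075.
t ≈ 11.6019 years.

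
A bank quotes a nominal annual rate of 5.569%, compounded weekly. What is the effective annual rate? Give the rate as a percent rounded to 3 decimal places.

5.724%

EAR = (1 + 5.569%/52)^52 − 1 = (1 + 0.00107096)^52 − 1.
(1 + 0.00107096)^52 ≈ 1.057238, so EAR ≈ 5.72384%.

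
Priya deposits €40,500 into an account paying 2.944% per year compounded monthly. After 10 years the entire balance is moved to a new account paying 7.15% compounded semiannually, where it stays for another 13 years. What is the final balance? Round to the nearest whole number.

€135,451

After 10 years at 2.944%: 40,500 × 1.34183685003 ≈ 54,344.3924.
Then 13 years at 7.15%: 54,344.3924 × 2.49246168685 ≈ 135,451.3160.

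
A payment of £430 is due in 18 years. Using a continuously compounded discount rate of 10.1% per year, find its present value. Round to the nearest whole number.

£70

P = A·e^(−rt) = 430·e^(−1.818).
e^(−1.818) ≈ 0.162350127, so P ≈ 69.8106.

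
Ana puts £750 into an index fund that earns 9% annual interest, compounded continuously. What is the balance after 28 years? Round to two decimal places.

A = P·e^(rt) = 750·e^(0.09·28) = 750·e^2.52.
e^2.52 ≈ 12.42859666, so A ≈ 9,321.4475.

£9,321.45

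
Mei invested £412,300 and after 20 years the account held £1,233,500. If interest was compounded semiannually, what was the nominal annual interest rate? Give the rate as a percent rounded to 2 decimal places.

5.56%

(1 + r/2)^40 = 1,233,500/412,300 = 2.99175.
1 + r/2 = 2.99175^(1/40) ≈ 1.027775, so r/2 ≈ 0.0277752.
r ≈ 2·0.0277752 = 5.55505%.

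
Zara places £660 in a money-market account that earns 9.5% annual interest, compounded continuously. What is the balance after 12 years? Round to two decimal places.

£2,063.67

A = P·e^(rt) = 660·e^(0.095·12) = 660·e^1.14.
e^1.14 ≈ 3.126768365, so A ≈ 2,063.6671.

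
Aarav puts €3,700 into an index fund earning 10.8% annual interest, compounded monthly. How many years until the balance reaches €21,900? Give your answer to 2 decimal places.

16.54 years

(1 + 0.009)^(12t) = 21,900/3,700 = 5.9189.
12t·ln(1 + 0.009) = ln(5.9189); 12t = 1.7782/0.00895974 ≈ 198.4604.
t ≈ 16.5384 years.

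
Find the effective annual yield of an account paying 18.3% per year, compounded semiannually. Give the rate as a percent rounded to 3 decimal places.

19.137%

EAR = (1 + 18.3%/2)^2 − 1 = (1 + 0.0915)^2 − 1.
(1 + 0.0915)^2 ≈ 1.191372, so EAR ≈ 19.13722%.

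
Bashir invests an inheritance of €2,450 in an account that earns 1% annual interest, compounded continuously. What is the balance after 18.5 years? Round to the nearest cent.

€2,947.89

A = P·e^(rt) = 2,450·e^(0.01·18.5) = 2,450·e^0.185.
e^0.185 ≈ 1.20321844, so A ≈ 2,947.8852.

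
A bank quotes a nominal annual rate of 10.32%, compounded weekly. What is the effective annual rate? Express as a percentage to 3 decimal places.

10.860%

One year is 52 periods at 0.00198462 each: (1 + 0.00198462)^52 ≈ 1.1086.
EAR = 1.1086 − 1 ≈ 10.85997%.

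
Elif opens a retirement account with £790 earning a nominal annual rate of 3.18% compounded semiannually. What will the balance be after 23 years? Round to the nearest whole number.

Periodic rate = 3.18%/2 = 0.0159; periods = 2·23 = 46.
A = 790·(1 + 0.0159)^46 ≈ 790·2.066065924 ≈ 1,632.1921.

£1,632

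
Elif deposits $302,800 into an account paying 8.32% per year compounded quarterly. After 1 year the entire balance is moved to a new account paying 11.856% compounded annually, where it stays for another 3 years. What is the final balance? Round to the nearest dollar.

$460,147

After 1 years at 8.32%: 302,800 × 1.08583202283 ≈ 328,789.9365.
Then 3 years at 11.856%: 328,789.9365 × 1.39951595631 ≈ 460,146.7624.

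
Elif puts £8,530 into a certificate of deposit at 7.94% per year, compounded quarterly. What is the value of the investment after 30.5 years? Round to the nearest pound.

£93,838

Growth factor = (1 + 0.01985)^122 ≈ 11.000910415.
A ≈ 8,530 × 11.000910415 ≈ 93,837.7658.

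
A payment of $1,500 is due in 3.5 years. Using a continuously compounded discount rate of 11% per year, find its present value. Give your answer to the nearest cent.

$1,020.68

P = A·e^(−rt) = 1,500·e^(−0.385).
e^(−0.385) ≈ 0.6804506362, so P ≈ 1,020.6760.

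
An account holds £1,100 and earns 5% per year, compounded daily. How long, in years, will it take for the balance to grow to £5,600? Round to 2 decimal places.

32.55 years

We need (1 + 0.000136986)^(365t) = 5.0909, so 365t = ln 5.0909 / ln 1.000137 ≈ 11881.2456.
t ≈ 11881.2456/365 = 32.5514 years.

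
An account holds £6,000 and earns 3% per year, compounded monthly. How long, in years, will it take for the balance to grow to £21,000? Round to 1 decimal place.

(1 + 0.0025)^(12t) = 21,000/6,000 = 3.5.
12t·ln(1 + 0.0025) = ln(3.5); 12t = 1.2528/0.00249688 ≈ 501.7313.
t ≈ 41.8109 years.

41.8 years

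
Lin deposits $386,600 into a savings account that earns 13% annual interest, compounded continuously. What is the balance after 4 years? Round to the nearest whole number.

$650,272

A = P·e^(rt) = 386,600·e^(0.13·4) = 386,600·e^0.52.
e^0.52 ≈ 1.6820276497, so A ≈ 650,271.8894.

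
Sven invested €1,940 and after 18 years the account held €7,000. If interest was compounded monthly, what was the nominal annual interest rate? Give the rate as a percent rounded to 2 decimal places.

The 216-period growth factor is 7,000/1,940 = 3.60825.
r/12 = 3.60825^(1/216) − 1 ≈ 0.00595853, so r ≈ 12·0.00595853 = 7.15023%.

7.15%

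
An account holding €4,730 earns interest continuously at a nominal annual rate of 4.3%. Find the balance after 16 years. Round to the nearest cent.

€9,411.43

A = P·e^(rt) = 4,730·e^(0.043·16) = 4,730·e^0.688.
e^0.688 ≈ 1.989732087, so A ≈ 9,411.4328.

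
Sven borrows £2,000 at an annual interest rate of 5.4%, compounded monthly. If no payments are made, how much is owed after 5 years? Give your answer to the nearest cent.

£2,618.34

Periodic rate = 5.4%/12 = 0.0045; periods = 12·5 = 60.
A = 2,000·(1 + 0.0045)^60 ≈ 2,000·1.309171267 ≈ 2,618.3425.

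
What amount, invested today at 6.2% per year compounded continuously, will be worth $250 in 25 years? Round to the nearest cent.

P = A·e^(−rt) = 250·e^(−1.55).
e^(−1.55) ≈ 0.212247974, so P ≈ 53.0620.

$53.06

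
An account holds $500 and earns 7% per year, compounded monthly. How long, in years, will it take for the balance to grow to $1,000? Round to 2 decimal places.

(1 + 0.00583333)^(12t) = 1,000/500 = 2.
12t·ln(1 + 0.00583333) = ln(2); 12t = 0.69315/0.00581639 ≈ 119.1715.
t ≈ 9.9310 years.

9.93 years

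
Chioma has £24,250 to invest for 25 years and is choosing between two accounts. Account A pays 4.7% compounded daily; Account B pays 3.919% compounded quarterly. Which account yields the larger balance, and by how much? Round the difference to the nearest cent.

Account A, by £14,229.41

A: (1 + 0.047/365)^9125 ≈ 3.2378980064, so 24,250 × 3.2378980064 ≈ 78,519.0267.
B: (1 + 0.0097975)^100 ≈ 2.6511183509, so 24,250 × 2.6511183509 ≈ 64,289.6200.
Difference ≈ 14,229.4066 in favor of A.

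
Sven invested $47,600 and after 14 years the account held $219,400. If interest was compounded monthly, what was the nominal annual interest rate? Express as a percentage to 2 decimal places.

The 168-period growth factor is 219,400/47,600 = 4.60924.
r/12 = 4.60924^(1/168) − 1 ≈ 0.00913711, so r ≈ 12·0.00913711 = 10.96453%.

10.96%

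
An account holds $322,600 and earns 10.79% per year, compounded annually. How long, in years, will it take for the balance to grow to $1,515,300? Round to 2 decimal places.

We need (1 + 0.1079)^t = 4.6971, so t = ln 4.6971 / ln 1.1079 ≈ 15.0972.

15.10 years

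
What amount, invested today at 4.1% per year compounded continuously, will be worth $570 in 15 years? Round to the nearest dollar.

P = A·e^(−rt) = 570·e^(−0.615).
e^(−0.615) ≈ 0.540640895, so P ≈ 308.1653.

$308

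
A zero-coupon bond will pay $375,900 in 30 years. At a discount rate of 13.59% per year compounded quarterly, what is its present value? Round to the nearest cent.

$6,821.31

Periodic rate = 13.59%/4 = 0.033975; 120 periods.
P = 375,900/(1 + 0.033975)^120 ≈ 375,900/55.106723996 ≈ 6,821.3091.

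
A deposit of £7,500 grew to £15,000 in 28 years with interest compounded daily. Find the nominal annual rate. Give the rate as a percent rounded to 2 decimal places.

(1 + r/365)^10220 = 15,000/7,500 = 2.
1 + r/365 = 2^(1/10220) ≈ 1.000068, so r/365 ≈ 0.0000678249.
r ≈ 365·0.0000678249 = 2.47561%.

2.48%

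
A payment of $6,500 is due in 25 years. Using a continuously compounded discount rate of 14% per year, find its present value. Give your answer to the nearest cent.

$196.28

P = A·e^(−rt) = 6,500·e^(−3.5).
e^(−3.5) ≈ 0.03019738342, so P ≈ 196.2830.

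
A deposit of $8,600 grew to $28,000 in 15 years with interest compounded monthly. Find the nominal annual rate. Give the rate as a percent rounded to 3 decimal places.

7.895%

The 180-period growth factor is 28,000/8,600 = 3.25581.
r/12 = 3.25581^(1/180) − 1 ≈ 0.00657956, so r ≈ 12·0.00657956 = 7.89548%.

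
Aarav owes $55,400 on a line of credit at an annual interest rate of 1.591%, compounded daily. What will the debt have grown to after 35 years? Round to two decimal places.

$96,681.05

Growth factor = (1 + 0.01591/365)^12775 ≈ 1.7451453792.
A ≈ 55,400 × 1.7451453792 ≈ 96,681.0540.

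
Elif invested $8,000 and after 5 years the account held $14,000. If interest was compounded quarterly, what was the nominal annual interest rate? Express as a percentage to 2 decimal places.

11.35%

(1 + r/4)^20 = 14,000/8,000 = 1.75.
1 + r/4 = 1.75^(1/20) ≈ 1.028376, so r/4 ≈ 0.0283759.
r ≈ 4·0.0283759 = 11.35037%.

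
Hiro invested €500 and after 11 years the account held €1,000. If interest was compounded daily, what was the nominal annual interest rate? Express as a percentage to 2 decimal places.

6.30%

The 4015-period growth factor is 1,000/500 = 2.
r/365 = 2^(1/4015) − 1 ≈ 0.000172654, so r ≈ 365·0.000172654 = 6.30188%.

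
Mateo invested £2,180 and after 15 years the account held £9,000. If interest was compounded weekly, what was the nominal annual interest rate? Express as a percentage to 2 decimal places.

(1 + r/52)^780 = 9,000/2,180 = 4.12844.
1 + r/52 = 4.12844^(1/780) ≈ 1.001819, so r/52 ≈ 0.00181947.
r ≈ 52·0.00181947 = 9.46126%.

9.46%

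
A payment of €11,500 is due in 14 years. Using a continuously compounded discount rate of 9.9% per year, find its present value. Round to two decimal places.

P = A·e^(−rt) = 11,500·e^(−1.386).
e^(−1.386) ≈ 0.25007360111, so P ≈ 2,875.8464.

€2,875.85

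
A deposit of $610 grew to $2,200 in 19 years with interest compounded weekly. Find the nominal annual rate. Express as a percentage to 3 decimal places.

6.756%

The 988-period growth factor is 2,200/610 = 3.60656.
r/52 = 3.60656^(1/988) − 1 ≈ 0.00129918, so r ≈ 52·0.00129918 = 6.75572%.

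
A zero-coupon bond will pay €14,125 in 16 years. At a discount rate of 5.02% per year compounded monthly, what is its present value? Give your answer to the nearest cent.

€6,337.10

Periodic rate = 5.02%/12 = 0.00418333; 192 periods.
P = 14,125/(1 + 0.0502/12)^192 ≈ 14,125/2.2289366743 ≈ 6,337.1024.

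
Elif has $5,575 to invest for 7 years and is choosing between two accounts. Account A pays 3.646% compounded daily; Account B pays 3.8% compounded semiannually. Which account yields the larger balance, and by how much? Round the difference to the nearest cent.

A: (1 + 0.03646/365)^2555 ≈ 1.290729102, so 5,575 × 1.290729102 ≈ 7,195.8147.
B: (1 + 0.019)^14 ≈ 1.301483229, so 5,575 × 1.301483229 ≈ 7,255.7690.
Difference ≈ 59.9543 in favor of B.

Account B, by $59.95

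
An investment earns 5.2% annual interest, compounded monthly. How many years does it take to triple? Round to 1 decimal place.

21.2 years

(1 + 0.00433333)^(12t) = 3.
12t = ln 3 / ln(1 + 0.00433333) ≈ 1.0986/0.00432397 ≈ 254.0748.
t ≈ 21.1729.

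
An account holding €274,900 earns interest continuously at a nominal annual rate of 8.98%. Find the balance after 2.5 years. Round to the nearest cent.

A = P·e^(rt) = 274,900·e^(0.0898·2.5) = 274,900·e^0.2245.
e^0.2245 ≈ 1.25169671135, so A ≈ 344,091.4259.

€344,091.43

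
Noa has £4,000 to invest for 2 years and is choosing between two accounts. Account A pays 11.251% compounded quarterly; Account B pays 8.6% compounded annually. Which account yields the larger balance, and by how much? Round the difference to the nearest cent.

Account A growth factor: (1 + 0.0281275)^8 ≈ 1.248463372; balance ≈ 4,993.8535.
Account B growth factor: (1 + 0.086)^2 ≈ 1.179396; balance ≈ 4,717.5840.
Account A is larger by 276.2695.

Account A, by £276.27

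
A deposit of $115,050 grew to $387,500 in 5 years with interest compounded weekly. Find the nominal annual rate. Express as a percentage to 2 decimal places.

24.34%

The 260-period growth factor is 387,500/115,050 = 3.3681.
r/52 = 3.3681^(1/260) − 1 ≈ 0.0046815, so r ≈ 52·0.0046815 = 24.34379%.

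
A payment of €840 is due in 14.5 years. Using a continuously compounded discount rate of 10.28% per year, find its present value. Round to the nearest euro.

P = A·e^(−rt) = 840·e^(−1.4906).
e^(−1.4906) ≈ 0.225237473, so P ≈ 189.1995.

€189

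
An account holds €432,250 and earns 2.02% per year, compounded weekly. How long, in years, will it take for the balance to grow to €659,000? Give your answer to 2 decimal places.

20.88 years

We need (1 + 0.000388462)^(52t) = 1.5246, so 52t = ln 1.5246 / ln 1.000388 ≈ 1085.8252.
t ≈ 1085.8252/52 = 20.8813 years.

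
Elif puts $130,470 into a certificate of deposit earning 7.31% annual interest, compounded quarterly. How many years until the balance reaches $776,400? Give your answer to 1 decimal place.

(1 + 0.018275)^(4t) = 776,400/130,470 = 5.9508.
4t·ln(1 + 0.018275) = ln(5.9508); 4t = 1.7835/0.01811 ≈ 98.4828.
t ≈ 24.6207 years.

24.6 years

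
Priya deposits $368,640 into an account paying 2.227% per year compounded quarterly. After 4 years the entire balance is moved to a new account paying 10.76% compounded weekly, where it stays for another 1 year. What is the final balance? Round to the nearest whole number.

$448,605

Phase 1: 368,640·(1 + 0.0055675)^16 ≈ 402,885.9415.
Phase 2: 402,885.9415·(1 + 0.1076/52)^52 ≈ 448,604.8022.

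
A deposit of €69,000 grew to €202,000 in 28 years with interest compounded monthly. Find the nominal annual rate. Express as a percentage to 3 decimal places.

The 336-period growth factor is 202,000/69,000 = 2.92754.
r/12 = 2.92754^(1/336) − 1 ≈ 0.00320202, so r ≈ 12·0.00320202 = 3.84243%.

3.842%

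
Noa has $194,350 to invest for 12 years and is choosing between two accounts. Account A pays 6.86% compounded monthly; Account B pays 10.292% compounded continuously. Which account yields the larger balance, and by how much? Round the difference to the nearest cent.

Account B, by $226,626.08

A: (1 + 0.0686/12)^144 ≈ 2.27244410202, so 194,350 × 2.27244410202 ≈ 441,649.5112.
B: e^(0.10292·12) = e^1.23504 ≈ 3.4385160586, so 194,350 × 3.4385160586 ≈ 668,275.5960.
Difference ≈ 226,626.0848 in favor of B.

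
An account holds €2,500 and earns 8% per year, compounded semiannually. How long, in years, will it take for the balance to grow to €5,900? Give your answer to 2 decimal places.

We need (1 + 0.04)^(2t) = 2.36, so 2t = ln 2.36 / ln 1.04 ≈ 21.8931.
t ≈ 21.8931/2 = 10.9465 years.

10.95 years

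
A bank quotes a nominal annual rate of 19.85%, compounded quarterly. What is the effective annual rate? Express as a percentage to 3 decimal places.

EAR = (1 + 19.85%/4)^4 − 1 = (1 + 0.049625)^4 − 1.
(1 + 0.049625)^4 ≈ 1.213771, so EAR ≈ 21.37707%.

21.377%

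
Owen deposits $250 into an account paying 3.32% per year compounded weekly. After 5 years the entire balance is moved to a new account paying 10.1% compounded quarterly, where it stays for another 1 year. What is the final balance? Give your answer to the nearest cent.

Phase 1: 250·(1 + 0.0332/52)^260 ≈ 295.1276.
Phase 2: 295.1276·(1 + 0.02525)^4 ≈ 326.0836.

$326.08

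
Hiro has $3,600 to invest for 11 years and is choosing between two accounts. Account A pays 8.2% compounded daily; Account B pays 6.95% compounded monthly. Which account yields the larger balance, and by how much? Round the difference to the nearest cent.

Account A, by $1,155.92

A: (1 + 0.082/365)^4015 ≈ 2.464277583, so 3,600 × 2.464277583 ≈ 8,871.3993.
B: (1 + 0.0695/12)^132 ≈ 2.143188442, so 3,600 × 2.143188442 ≈ 7,715.4784.
Difference ≈ 1,155.9209 in favor of A.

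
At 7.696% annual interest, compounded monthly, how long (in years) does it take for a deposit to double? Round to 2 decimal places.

(1 + 0.00641333)^(12t) = 2.
12t = ln 2 / ln(1 + 0.00641333) ≈ 0.69315/0.00639286 ≈ 108.4253.
t ≈ 9.0354.

9.04 years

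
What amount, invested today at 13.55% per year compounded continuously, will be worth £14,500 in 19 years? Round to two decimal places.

£1,104.78

P = A·e^(−rt) = 14,500·e^(−2.5745).
e^(−2.5745) ≈ 0.076191909231, so P ≈ 1,104.7827.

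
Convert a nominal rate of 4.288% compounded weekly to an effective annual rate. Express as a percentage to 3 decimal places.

EAR = (1 + 4.288%/52)^52 − 1 = (1 + 0.000824615)^52 − 1.
(1 + 0.000824615)^52 ≈ 1.043794, so EAR ≈ 4.37942%.

4.379%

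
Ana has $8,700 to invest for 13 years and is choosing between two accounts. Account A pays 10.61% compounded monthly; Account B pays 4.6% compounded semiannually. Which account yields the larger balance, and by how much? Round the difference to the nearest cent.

Account A, by $18,634.63

A: (1 + 0.1061/12)^156 ≈ 3.9481142119, so 8,700 × 3.9481142119 ≈ 34,348.5936.
B: (1 + 0.023)^26 ≈ 1.8062026558, so 8,700 × 1.8062026558 ≈ 15,713.9631.
Difference ≈ 18,634.6305 in favor of A.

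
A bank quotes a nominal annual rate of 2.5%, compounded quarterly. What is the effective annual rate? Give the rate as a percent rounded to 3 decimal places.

One year is 4 periods at 0.00625 each: (1 + 0.00625)^4 ≈ 1.025235.
EAR = 1.025235 − 1 ≈ 2.52354%.

2.524%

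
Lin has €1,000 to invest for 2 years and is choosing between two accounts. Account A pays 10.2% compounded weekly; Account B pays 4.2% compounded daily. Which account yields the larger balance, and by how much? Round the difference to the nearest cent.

A: (1 + 0.102/52)^104 ≈ 1.226053144, so 1,000 × 1.226053144 ≈ 1,226.0531.
B: (1 + 0.042/365)^730 ≈ 1.087623638, so 1,000 × 1.087623638 ≈ 1,087.6236.
Difference ≈ 138.4295 in favor of A.

Account A, by €138.43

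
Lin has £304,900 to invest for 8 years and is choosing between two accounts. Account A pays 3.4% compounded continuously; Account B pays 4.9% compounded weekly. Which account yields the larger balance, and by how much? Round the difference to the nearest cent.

Account A growth factor: e^(0.034·8) = e^0.272 ≈ 1.31258700131; balance ≈ 400,207.7767.
Account B growth factor: (1 + 0.049/52)^416 ≈ 1.47966457509; balance ≈ 451,149.7289.
Account B is larger by 50,941.9522.

Account B, by £50,941.95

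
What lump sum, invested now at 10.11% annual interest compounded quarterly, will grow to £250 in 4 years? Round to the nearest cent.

£167.68

Periodic rate = 10.11%/4 = 0.025275; 16 periods.
P = 250/(1 + 0.025275)^16 ≈ 250/1.49089097 ≈ 167.6850.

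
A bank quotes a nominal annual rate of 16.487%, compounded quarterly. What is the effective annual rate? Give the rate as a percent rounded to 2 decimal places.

EAR = (1 + 16.487%/4)^4 − 1 = (1 + 0.0412175)^4 − 1.
(1 + 0.0412175)^4 ≈ 1.175346, so EAR ≈ 17.53463%.

17.53%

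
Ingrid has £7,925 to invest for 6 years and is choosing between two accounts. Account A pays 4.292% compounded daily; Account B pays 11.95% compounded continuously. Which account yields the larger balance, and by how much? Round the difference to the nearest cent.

Account B, by £5,980.05

Account A growth factor: (1 + 0.04292/365)^2190 ≈ 1.2936980989; balance ≈ 10,252.5574.
Account B growth factor: e^(0.1195·6) = e^0.717 ≈ 2.0482791467; balance ≈ 16,232.6122.
Account B is larger by 5,980.0548.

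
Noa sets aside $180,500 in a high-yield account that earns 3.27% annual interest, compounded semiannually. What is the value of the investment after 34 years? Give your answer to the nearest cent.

Growth factor = (1 + 0.01635)^68 ≈ 3.01261630504.
A ≈ 180,500 × 3.01261630504 ≈ 543,777.2431.

$543,777.24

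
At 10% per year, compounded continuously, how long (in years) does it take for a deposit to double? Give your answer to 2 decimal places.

e^(0.1t) = 2, so 0.1t = ln 2 ≈ 0.69315.
t ≈ 0.69315/0.1 ≈ 6.9315.

6.93 years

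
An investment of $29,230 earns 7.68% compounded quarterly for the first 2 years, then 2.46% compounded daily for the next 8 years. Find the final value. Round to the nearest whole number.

$41,435

Phase 1: 29,230·(1 + 0.0192)^8 ≈ 34,033.3057.
Phase 2: 34,033.3057·(1 + 0.0246/365)^2920 ≈ 41,435.2925.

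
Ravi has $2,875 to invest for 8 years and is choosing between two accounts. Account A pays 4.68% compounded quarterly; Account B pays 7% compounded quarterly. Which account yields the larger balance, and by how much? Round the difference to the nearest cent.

A: (1 + 0.0117)^32 ≈ 1.45096187, so 2,875 × 1.45096187 ≈ 4,171.5154.
B: (1 + 0.0175)^32 ≈ 1.742213492, so 2,875 × 1.742213492 ≈ 5,008.8638.
Difference ≈ 837.3484 in favor of B.

Account B, by $837.35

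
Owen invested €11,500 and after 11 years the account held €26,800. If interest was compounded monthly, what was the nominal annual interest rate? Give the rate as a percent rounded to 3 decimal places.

(1 + r/12)^132 = 26,800/11,500 = 2.33043.
1 + r/12 = 2.33043^(1/132) ≈ 1.00643, so r/12 ≈ 0.00643009.
r ≈ 12·0.00643009 = 7.71611%.

7.716%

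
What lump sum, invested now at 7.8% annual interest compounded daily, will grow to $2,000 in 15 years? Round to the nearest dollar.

Periodic rate = 7.8%/365 = 0.000213699; 5475 periods.
P = 2,000/(1 + 0.078/365)^5475 ≈ 2,000/3.221589928 ≈ 620.8115.

$621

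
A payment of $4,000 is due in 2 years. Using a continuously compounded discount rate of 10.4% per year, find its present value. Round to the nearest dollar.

P = A·e^(−rt) = 4,000·e^(−0.208).
e^(−0.208) ≈ 0.8122070367, so P ≈ 3,248.8281.

$3,249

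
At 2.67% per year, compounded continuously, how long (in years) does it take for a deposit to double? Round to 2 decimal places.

e^(0.0267t) = 2, so 0.0267t = ln 2 ≈ 0.69315.
t ≈ 0.69315/0.0267 ≈ 25.9606.

25.96 years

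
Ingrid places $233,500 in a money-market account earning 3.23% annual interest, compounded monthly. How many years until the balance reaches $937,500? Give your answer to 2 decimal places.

(1 + 0.00269167)^(12t) = 937,500/233,500 = 4.015.
12t·ln(1 + 0.00269167) = ln(4.015); 12t = 1.39/0.00268805 ≈ 517.1163.
t ≈ 43.0930 years.

43.09 years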